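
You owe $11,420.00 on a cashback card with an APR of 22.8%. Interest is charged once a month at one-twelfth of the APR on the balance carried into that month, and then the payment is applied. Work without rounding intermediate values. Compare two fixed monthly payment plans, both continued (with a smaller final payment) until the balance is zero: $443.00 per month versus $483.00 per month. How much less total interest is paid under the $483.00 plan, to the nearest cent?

Monthly rate r = 22.8%/12 = 1.9% = 0.019.
At $443.00/mo: n = ⌈−ln(1 − rB₀/P)/ln(1+r)⌉ = 36 payments (last $334.64); total interest = total paid − $11,420.00 = $4,419.64.
At $483.00/mo: 32 payments (last $333.83); total interest $3,886.83.
Interest saved = $4,419.64 − $3,886.83 = $532.81.

$532.81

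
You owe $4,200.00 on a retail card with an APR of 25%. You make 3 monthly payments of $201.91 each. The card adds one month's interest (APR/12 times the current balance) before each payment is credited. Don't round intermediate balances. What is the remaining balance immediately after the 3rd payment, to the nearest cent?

$3,849.57

Monthly rate r = 25%/12 = 2.08333% = 0.0208333.
Each month: B ← B·(1+r) − $201.91.
Month 1: interest $87.50; balance after payment $4,085.59.
Month 2: interest $85.12; balance after payment $3,968.80.
Month 3: interest $82.68; balance after payment $3,849.57.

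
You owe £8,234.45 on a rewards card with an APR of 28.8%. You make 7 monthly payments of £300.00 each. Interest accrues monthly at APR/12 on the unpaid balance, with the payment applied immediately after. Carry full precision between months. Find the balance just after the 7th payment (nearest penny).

£7,464.13

Monthly rate r = 28.8%/12 = 2.4% = 0.024.
Each month: B ← B·(1+r) − £300.00.
Month 1: interest £197.63; balance after payment £8,132.08.
Month 2: interest £195.17; balance after payment £8,027.25.
Month 3: interest £192.65; balance after payment £7,919.90.
Month 4: interest £190.08; balance after payment £7,809.98.
Month 5: interest £187.44; balance after payment £7,697.42.
Month 6: interest £184.74; balance after payment £7,582.16.
Month 7: interest £181.97; balance after payment £7,464.13.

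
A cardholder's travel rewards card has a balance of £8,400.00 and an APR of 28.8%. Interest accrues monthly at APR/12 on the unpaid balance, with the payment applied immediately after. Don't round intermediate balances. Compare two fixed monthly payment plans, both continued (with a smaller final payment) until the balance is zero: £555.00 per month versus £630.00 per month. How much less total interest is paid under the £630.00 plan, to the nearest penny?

Monthly rate r = 28.8%/12 = 2.4% = 0.024.
At £555.00/mo: n = ⌈−ln(1 − rB₀/P)/ln(1+r)⌉ = 20 payments (last £17.84); total interest = total paid − £8,400.00 = £2,162.84.
At £630.00/mo: 17 payments (last £166.09); total interest £1,846.09.
Interest saved = £2,162.84 − £1,846.09 = £316.75.

£316.75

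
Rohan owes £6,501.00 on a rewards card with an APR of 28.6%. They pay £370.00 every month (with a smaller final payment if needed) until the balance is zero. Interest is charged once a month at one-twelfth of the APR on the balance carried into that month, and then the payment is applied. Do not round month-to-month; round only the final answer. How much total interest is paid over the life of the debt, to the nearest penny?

£2,022.54

Monthly rate r = 28.6%/12 = 2.38333% = 0.0238333.
Payoff takes n = ⌈−ln(1 − rB₀/P)/ln(1+r)⌉ = ⌈23.036⌉ = 24 payments; the last is £13.54.
Total paid = 23·£370.00 + £13.54 = £8,523.54.
Total interest = total paid − principal = £8,523.54 − £6,501.00 = £2,022.54.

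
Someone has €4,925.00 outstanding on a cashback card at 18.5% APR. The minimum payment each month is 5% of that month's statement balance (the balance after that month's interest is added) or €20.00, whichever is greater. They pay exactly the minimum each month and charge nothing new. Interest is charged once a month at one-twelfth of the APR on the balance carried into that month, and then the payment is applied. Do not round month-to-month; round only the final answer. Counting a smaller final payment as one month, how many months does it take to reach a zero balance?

94 months

Monthly rate r = 18.5%/12 = 1.54167% = 0.0154167.
While 5% of the post-interest balance exceeds €20.00, each month B ← (B·(1+r))·(1 − 0.05), i.e. B shrinks by the factor (1+r)·0.95 = 0.96465.
This holds for months 1–71. Entering month 72 the balance is €382.41; 5% of the post-interest balance is now below €20.00, so the flat €20.00 minimum applies from here.
From month 72 a fixed €20.00 at rate r clears €382.41 in 23 more payments. Total: 71 + 23 = 94 months.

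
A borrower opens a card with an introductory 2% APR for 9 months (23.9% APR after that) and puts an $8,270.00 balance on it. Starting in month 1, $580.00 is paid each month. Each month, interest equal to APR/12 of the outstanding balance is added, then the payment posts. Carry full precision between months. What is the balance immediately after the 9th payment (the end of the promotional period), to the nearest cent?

$3,139.94

Promo months 1–9 at r₀ = 2%/12 = 0.00166667; months 10+ at r₁ = 23.9%/12 = 0.0199167.
After month 9: iterate B ← B·(1+r₀) − $580.00 for 9 months → $3,139.94.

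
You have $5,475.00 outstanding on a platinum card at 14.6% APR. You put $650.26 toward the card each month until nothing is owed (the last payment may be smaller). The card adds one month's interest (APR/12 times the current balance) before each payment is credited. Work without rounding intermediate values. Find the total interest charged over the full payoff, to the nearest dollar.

Monthly rate r = 14.6%/12 = 1.21667% = 0.0121667.
Payoff takes n = ⌈−ln(1 − rB₀/P)/ln(1+r)⌉ = ⌈8.937⌉ = 9 payments; the last is $609.40.
Total paid = 8·$650.26 + $609.40 = $5,811.48.
Total interest = total paid − principal = $5,811.48 − $5,475.00 = $336.48.

$336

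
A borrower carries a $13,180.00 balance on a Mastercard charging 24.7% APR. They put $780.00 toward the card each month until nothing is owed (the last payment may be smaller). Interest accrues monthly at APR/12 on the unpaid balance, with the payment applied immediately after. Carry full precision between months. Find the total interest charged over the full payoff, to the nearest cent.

Monthly rate r = 24.7%/12 = 2.05833% = 0.0205833.
Payoff takes n = ⌈−ln(1 − rB₀/P)/ln(1+r)⌉ = ⌈20.978⌉ = 21 payments; the last is $762.98.
Total paid = 20·$780.00 + $762.98 = $16,362.98.
Total interest = total paid − principal = $16,362.98 − $13,180.00 = $3,182.98.

$3,182.98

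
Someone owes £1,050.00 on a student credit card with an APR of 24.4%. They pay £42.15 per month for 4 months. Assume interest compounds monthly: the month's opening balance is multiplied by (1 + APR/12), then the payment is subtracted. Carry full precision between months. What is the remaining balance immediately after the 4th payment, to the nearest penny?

Monthly rate r = 24.4%/12 = 2.03333% = 0.0203333.
Each month: B ← B·(1+r) − £42.15.
Month 1: interest £21.35; balance after payment £1,029.20.
Month 2: interest £20.93; balance after payment £1,007.98.
Month 3: interest £20.50; balance after payment £986.32.
Month 4: interest £20.06; balance after payment £964.23.

£964.23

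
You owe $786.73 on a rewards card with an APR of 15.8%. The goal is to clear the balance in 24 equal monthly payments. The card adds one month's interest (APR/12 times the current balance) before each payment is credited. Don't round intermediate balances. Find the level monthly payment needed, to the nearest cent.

Monthly rate r = 15.8%/12 = 1.31667% = 0.0131667.
Level-payment amortization: P = B₀·r / (1 − (1+r)^(−n)) = 786.73·0.0131667 / (1 − 1.01317^(−24)).
Denominator 1 − (1+r)^(−24) = 0.269435495.
P = 10.3586 / 0.269435495 ≈ 38.45.

$38.45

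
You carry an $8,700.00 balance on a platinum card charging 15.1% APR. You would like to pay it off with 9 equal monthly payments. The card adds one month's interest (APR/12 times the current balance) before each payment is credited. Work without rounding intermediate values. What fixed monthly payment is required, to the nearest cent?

Monthly rate r = 15.1%/12 = 1.25833% = 0.0125833.
Level-payment amortization: P = B₀·r / (1 − (1+r)^(−n)) = 8700.00·0.0125833 / (1 − 1.01258^(−9)).
Denominator 1 − (1+r)^(−9) = 0.106441425.
P = 109.475 / 0.106441425 ≈ 1028.50.

$1,028.50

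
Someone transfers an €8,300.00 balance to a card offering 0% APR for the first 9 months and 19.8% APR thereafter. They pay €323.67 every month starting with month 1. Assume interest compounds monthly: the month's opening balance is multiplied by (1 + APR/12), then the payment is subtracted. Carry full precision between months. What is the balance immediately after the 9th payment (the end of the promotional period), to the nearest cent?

€5,386.97

Promo months 1–9 at r₀ = 0%/12 = 0; months 10+ at r₁ = 19.8%/12 = 0.0165.
After month 9 (no interest yet): B = €8,300.00 − 9·€323.67 = €5,386.97.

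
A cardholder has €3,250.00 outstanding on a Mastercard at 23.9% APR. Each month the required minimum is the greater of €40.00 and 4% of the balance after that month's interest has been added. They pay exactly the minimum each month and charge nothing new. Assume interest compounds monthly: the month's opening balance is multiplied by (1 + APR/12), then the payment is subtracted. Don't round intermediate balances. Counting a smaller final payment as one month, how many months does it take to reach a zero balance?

Monthly rate r = 23.9%/12 = 1.99167% = 0.0199167.
While 4% of the post-interest balance exceeds €40.00, each month B ← (B·(1+r))·(1 − 0.04), i.e. B shrinks by the factor (1+r)·0.96 = 0.97912.
This holds for months 1–57. Entering month 58 the balance is €976.18; 4% of the post-interest balance is now below €40.00, so the flat €40.00 minimum applies from here.
From month 58 a fixed €40.00 at rate r clears €976.18 in 34 more payments. Total: 57 + 34 = 91 months.

91 months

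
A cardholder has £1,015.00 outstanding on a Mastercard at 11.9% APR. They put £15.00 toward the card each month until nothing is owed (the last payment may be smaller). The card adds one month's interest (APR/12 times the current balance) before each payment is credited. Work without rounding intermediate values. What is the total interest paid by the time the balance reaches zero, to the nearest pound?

£675

Monthly rate r = 11.9%/12 = 0.991667% = 0.00991667.
Payoff takes n = ⌈−ln(1 − rB₀/P)/ln(1+r)⌉ = ⌈112.667⌉ = 113 payments; the last is £10.03.
Total paid = 112·£15.00 + £10.03 = £1,690.03.
Total interest = total paid − principal = £1,690.03 − £1,015.00 = £675.03.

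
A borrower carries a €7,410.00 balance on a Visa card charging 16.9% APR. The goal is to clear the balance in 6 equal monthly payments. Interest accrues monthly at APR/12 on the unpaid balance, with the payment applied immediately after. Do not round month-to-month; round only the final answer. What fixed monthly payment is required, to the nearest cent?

Monthly rate r = 16.9%/12 = 1.40833% = 0.0140833.
Level-payment amortization: P = B₀·r / (1 − (1+r)^(−n)) = 7410.00·0.0140833 / (1 − 1.01408^(−6)).
Denominator 1 − (1+r)^(−6) = 0.0804864579.
P = 104.357 / 0.0804864579 ≈ 1296.58.

€1,296.58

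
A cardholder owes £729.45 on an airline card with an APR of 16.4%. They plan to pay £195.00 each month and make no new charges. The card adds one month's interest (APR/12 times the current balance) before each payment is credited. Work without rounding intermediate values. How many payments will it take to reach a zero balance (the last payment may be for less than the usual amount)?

Monthly rate r = 16.4%/12 = 1.36667% = 0.0136667.
Recurrence: B ← B·(1+r) − £195.00.
Month 1: interest £9.97; balance after payment £544.42.
Month 2: interest £7.44; balance after payment £356.86.
Month 3: interest £4.88; balance after payment £166.74.
Month 4: interest £2.28; balance after payment £0.00.

4 months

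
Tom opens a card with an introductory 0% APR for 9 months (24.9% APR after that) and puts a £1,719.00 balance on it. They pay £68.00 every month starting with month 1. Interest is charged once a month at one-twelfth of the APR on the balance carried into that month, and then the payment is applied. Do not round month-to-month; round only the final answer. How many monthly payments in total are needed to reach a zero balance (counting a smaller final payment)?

30 payments

Promo months 1–9 at r₀ = 0%/12 = 0; months 10+ at r₁ = 24.9%/12 = 0.02075.
After month 9 (no interest yet): B = £1,719.00 − 9·£68.00 = £1,107.00.
Then at r₁ with £68.00/mo: n₂ = −ln(1 − r₁·B/P)/ln(1+r₁) ≈ 20.07 → 21 more payments.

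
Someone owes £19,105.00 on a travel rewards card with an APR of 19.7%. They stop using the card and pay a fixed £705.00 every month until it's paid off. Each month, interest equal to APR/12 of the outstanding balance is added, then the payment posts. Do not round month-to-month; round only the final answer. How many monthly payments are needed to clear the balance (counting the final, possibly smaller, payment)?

Monthly rate r = 19.7%/12 = 1.64167% = 0.0164167.
Recurrence: B ← B·(1+r) − £705.00.
Month 1: interest £313.64; balance after payment £18,713.64.
Month 2: interest £307.22; balance after payment £18,315.86.
Closed form: n = −ln(1 − rB₀/P)/ln(1+r) = −ln(0.55512)/ln(1.01642) ≈ 36.146, so the balance reaches zero during payment 37.

37 months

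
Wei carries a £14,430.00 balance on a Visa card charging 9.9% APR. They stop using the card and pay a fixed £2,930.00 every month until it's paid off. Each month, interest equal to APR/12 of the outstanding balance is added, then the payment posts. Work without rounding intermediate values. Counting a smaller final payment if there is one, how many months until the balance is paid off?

Monthly rate r = 9.9%/12 = 0.825% = 0.00825.
Recurrence: B ← B·(1+r) − £2,930.00.
Month 1: interest £119.05; balance after payment £11,619.05.
Month 2: interest £95.86; balance after payment £8,784.90.
Month 3: interest £72.48; balance after payment £5,927.38.
Month 4: interest £48.90; balance after payment £3,046.28.
Month 5: interest £25.13; balance after payment £141.41.
Month 6: interest £1.17; balance after payment £0.00.

6 payments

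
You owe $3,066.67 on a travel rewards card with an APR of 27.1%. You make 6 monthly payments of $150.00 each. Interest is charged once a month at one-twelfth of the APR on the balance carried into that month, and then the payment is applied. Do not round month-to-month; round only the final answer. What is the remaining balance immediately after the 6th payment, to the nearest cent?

Monthly rate r = 27.1%/12 = 2.25833% = 0.0225833.
Each month: B ← B·(1+r) − $150.00.
Month 1: interest $69.26; balance after payment $2,985.93.
Month 2: interest $67.43; balance after payment $2,903.36.
Month 3: interest $65.57; balance after payment $2,818.93.
Month 4: interest $63.66; balance after payment $2,732.59.
Month 5: interest $61.71; balance after payment $2,644.30.
Month 6: interest $59.72; balance after payment $2,554.01.

$2,554.01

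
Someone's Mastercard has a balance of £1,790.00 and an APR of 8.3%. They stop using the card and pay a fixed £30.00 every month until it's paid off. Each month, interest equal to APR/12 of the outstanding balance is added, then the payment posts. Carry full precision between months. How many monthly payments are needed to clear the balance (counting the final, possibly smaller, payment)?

Monthly rate r = 8.3%/12 = 0.691667% = 0.00691667.
Recurrence: B ← B·(1+r) − £30.00.
Month 1: interest £12.38; balance after payment £1,772.38.
Month 2: interest £12.26; balance after payment £1,754.64.
Closed form: n = −ln(1 − rB₀/P)/ln(1+r) = −ln(0.58731)/ln(1.00692) ≈ 77.212, so the balance reaches zero during payment 78.

78 months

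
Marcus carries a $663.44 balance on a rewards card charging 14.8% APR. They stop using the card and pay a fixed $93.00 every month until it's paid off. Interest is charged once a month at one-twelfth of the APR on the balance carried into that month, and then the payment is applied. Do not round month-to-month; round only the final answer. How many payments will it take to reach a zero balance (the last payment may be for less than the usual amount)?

Monthly rate r = 14.8%/12 = 1.23333% = 0.0123333.
Recurrence: B ← B·(1+r) − $93.00.
Month 1: interest $8.18; balance after payment $578.62.
Month 2: interest $7.14; balance after payment $492.76.
Closed form: n = −ln(1 − rB₀/P)/ln(1+r) = −ln(0.91202)/ln(1.01233) ≈ 7.513, so the balance reaches zero during payment 8.

8 months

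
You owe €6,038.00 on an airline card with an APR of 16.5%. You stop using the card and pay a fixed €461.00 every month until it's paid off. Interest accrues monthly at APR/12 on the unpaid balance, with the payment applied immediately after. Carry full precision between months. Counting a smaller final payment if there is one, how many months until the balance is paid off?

Monthly rate r = 16.5%/12 = 1.375% = 0.01375.
Recurrence: B ← B·(1+r) − €461.00.
Month 1: interest €83.02; balance after payment €5,660.02.
Month 2: interest €77.83; balance after payment €5,276.85.
Closed form: n = −ln(1 − rB₀/P)/ln(1+r) = −ln(0.81991)/ln(1.01375) ≈ 14.540, so the balance reaches zero during payment 15.

15 payments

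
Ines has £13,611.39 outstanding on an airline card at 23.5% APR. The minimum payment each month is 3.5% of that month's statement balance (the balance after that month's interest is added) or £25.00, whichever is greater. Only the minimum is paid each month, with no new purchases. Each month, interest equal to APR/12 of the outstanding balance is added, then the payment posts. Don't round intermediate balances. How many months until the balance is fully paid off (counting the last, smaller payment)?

Monthly rate r = 23.5%/12 = 1.95833% = 0.0195833.
While 3.5% of the post-interest balance exceeds £25.00, each month B ← (B·(1+r))·(1 − 0.035), i.e. B shrinks by the factor (1+r)·0.965 = 0.9839.
This holds for months 1–183. Entering month 184 the balance is £697.85; 3.5% of the post-interest balance is now below £25.00, so the flat £25.00 minimum applies from here.
From month 184 a fixed £25.00 at rate r clears £697.85 in 41 more payments. Total: 183 + 41 = 224 months.

224 months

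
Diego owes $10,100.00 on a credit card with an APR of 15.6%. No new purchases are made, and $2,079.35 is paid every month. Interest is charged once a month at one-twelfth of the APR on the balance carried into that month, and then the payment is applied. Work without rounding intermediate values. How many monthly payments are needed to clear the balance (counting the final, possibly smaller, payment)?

Monthly rate r = 15.6%/12 = 1.3% = 0.013.
Recurrence: B ← B·(1+r) − $2,079.35.
Month 1: interest $131.30; balance after payment $8,151.95.
Month 2: interest $105.98; balance after payment $6,178.58.
Month 3: interest $80.32; balance after payment $4,179.55.
Month 4: interest $54.33; balance after payment $2,154.53.
Month 5: interest $28.01; balance after payment $103.19.
Month 6: interest $1.34; balance after payment $0.00.

6 payments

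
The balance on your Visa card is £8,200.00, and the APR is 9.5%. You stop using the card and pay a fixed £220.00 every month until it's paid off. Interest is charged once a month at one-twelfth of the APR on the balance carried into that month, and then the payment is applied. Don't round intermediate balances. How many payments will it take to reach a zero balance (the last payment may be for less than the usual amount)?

45 months

Monthly rate r = 9.5%/12 = 0.791667% = 0.00791667.
Recurrence: B ← B·(1+r) − £220.00.
Month 1: interest £64.92; balance after payment £8,044.92.
Month 2: interest £63.69; balance after payment £7,888.61.
Closed form: n = −ln(1 − rB₀/P)/ln(1+r) = −ln(0.70492)/ln(1.00792) ≈ 44.343, so the balance reaches zero during payment 45.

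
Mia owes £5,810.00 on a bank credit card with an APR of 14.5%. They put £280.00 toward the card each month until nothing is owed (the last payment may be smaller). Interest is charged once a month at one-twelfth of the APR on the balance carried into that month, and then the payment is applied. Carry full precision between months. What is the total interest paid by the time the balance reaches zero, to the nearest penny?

Monthly rate r = 14.5%/12 = 1.20833% = 0.0120833.
Payoff takes n = ⌈−ln(1 − rB₀/P)/ln(1+r)⌉ = ⌈24.033⌉ = 25 payments; the last is £9.21.
Total paid = 24·£280.00 + £9.21 = £6,729.21.
Total interest = total paid − principal = £6,729.21 − £5,810.00 = £919.21.

£919.21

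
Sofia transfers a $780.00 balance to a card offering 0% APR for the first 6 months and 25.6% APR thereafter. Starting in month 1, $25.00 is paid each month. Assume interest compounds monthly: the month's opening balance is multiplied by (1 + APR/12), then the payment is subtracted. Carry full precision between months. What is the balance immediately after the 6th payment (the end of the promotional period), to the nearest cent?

$630.00

Promo months 1–6 at r₀ = 0%/12 = 0; months 7+ at r₁ = 25.6%/12 = 0.0213333.
After month 6 (no interest yet): B = $780.00 − 6·$25.00 = $630.00.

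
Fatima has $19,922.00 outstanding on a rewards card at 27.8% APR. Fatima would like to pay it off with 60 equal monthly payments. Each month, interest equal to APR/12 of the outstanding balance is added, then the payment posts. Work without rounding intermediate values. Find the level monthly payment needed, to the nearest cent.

Monthly rate r = 27.8%/12 = 2.31667% = 0.0231667.
Level-payment amortization: P = B₀·r / (1 − (1+r)^(−n)) = 19922.00·0.0231667 / (1 − 1.02317^(−60)).
Denominator 1 − (1+r)^(−60) = 0.746943778.
P = 461.526 / 0.746943778 ≈ 617.89.

$617.89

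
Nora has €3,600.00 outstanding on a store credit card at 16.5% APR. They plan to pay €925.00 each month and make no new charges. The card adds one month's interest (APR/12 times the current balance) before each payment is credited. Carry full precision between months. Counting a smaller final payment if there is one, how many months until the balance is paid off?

5 months

Monthly rate r = 16.5%/12 = 1.375% = 0.01375.
Recurrence: B ← B·(1+r) − €925.00.
Month 1: interest €49.50; balance after payment €2,724.50.
Month 2: interest €37.46; balance after payment €1,836.96.
Month 3: interest €25.26; balance after payment €937.22.
Month 4: interest €12.89; balance after payment €25.11.
Month 5: interest €0.35; balance after payment €0.00.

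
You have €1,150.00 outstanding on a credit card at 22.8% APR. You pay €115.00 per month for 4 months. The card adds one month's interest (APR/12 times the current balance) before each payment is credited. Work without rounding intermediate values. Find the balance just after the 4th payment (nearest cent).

Monthly rate r = 22.8%/12 = 1.9% = 0.019.
Each month: B ← B·(1+r) − €115.00.
Month 1: interest €21.85; balance after payment €1,056.85.
Month 2: interest €20.08; balance after payment €961.93.
Month 3: interest €18.28; balance after payment €865.21.
Month 4: interest €16.44; balance after payment €766.65.

€766.65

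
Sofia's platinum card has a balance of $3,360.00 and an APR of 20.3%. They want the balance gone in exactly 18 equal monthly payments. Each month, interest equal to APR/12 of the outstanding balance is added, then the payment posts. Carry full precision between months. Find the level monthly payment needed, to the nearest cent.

$218.09

Monthly rate r = 20.3%/12 = 1.69167% = 0.0169167.
Level-payment amortization: P = B₀·r / (1 − (1+r)^(−n)) = 3360.00·0.0169167 / (1 − 1.01692^(−18)).
Denominator 1 − (1+r)^(−18) = 0.260627275.
P = 56.84 / 0.260627275 ≈ 218.09.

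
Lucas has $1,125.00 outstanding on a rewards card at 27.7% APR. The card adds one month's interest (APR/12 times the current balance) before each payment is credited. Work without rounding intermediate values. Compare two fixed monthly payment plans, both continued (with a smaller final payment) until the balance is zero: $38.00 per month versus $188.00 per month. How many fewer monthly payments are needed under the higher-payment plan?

44 fewer payments

Monthly rate r = 27.7%/12 = 2.30833% = 0.0230833.
At $38.00/mo: n = ⌈−ln(1 − rB₀/P)/ln(1+r)⌉ = 51 payments (last $15.14); total interest = total paid − $1,125.00 = $790.14.
At $188.00/mo: 7 payments (last $97.14); total interest $100.14.
Payments saved = 51 − 7 = 44.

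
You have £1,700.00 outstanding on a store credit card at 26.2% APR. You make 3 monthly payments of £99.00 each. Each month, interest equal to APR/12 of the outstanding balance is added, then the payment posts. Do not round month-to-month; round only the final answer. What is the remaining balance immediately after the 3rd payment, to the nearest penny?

Monthly rate r = 26.2%/12 = 2.18333% = 0.0218333.
Each month: B ← B·(1+r) − £99.00.
Month 1: interest £37.12; balance after payment £1,638.12.
Month 2: interest £35.77; balance after payment £1,574.88.
Month 3: interest £34.38; balance after payment £1,510.27.

£1,510.27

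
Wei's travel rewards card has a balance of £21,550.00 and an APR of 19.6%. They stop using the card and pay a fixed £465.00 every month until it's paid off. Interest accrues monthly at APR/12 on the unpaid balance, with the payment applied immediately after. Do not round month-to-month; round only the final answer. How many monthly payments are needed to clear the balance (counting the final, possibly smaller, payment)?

Monthly rate r = 19.6%/12 = 1.63333% = 0.0163333.
Recurrence: B ← B·(1+r) − £465.00.
Month 1: interest £351.98; balance after payment £21,436.98.
Month 2: interest £350.14; balance after payment £21,322.12.
Closed form: n = −ln(1 − rB₀/P)/ln(1+r) = −ln(0.24305)/ln(1.01633) ≈ 87.308, so the balance reaches zero during payment 88.

88 months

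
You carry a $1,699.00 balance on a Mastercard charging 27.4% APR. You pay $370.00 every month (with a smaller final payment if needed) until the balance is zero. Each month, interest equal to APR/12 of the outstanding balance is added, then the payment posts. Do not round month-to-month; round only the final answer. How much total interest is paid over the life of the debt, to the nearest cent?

Monthly rate r = 27.4%/12 = 2.28333% = 0.0228333.
Payoff takes n = ⌈−ln(1 − rB₀/P)/ln(1+r)⌉ = ⌈4.906⌉ = 5 payments; the last is $335.60.
Total paid = 4·$370.00 + $335.60 = $1,815.60.
Total interest = total paid − principal = $1,815.60 − $1,699.00 = $116.60.

$116.60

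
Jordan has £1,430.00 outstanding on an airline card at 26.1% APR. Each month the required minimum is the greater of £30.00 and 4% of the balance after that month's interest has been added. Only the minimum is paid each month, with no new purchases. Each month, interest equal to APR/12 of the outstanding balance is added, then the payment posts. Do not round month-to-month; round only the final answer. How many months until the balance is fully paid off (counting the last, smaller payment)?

70 months

Monthly rate r = 26.1%/12 = 2.175% = 0.02175.
While 4% of the post-interest balance exceeds £30.00, each month B ← (B·(1+r))·(1 − 0.04), i.e. B shrinks by the factor (1+r)·0.96 = 0.98088.
This holds for months 1–35. Entering month 36 the balance is £727.60; 4% of the post-interest balance is now below £30.00, so the flat £30.00 minimum applies from here.
From month 36 a fixed £30.00 at rate r clears £727.60 in 35 more payments. Total: 35 + 35 = 70 months.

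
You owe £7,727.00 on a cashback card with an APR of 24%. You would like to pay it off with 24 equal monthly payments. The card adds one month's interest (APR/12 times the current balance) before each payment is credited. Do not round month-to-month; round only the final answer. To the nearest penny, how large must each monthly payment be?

£408.53

Monthly rate r = 24%/12 = 2% = 0.02.
Level-payment amortization: P = B₀·r / (1 − (1+r)^(−n)) = 7727.00·0.02 / (1 − 1.02^(−24)).
Denominator 1 − (1+r)^(−24) = 0.378278512.
P = 154.54 / 0.378278512 ≈ 408.53.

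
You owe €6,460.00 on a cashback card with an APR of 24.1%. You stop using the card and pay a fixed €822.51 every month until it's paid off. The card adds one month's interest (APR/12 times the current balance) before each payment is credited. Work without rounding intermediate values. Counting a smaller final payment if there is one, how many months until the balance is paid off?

9 months

Monthly rate r = 24.1%/12 = 2.00833% = 0.0200833.
Recurrence: B ← B·(1+r) − €822.51.
Month 1: interest €129.74; balance after payment €5,767.23.
Month 2: interest €115.83; balance after payment €5,060.54.
Closed form: n = −ln(1 − rB₀/P)/ln(1+r) = −ln(0.84227)/ln(1.02008) ≈ 8.633, so the balance reaches zero during payment 9.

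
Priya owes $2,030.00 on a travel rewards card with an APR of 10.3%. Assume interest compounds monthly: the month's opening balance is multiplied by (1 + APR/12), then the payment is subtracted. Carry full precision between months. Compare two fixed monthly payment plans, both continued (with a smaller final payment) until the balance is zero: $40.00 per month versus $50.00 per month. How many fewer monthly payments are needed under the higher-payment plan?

16 fewer payments

Monthly rate r = 10.3%/12 = 0.858333% = 0.00858333.
At $40.00/mo: n = ⌈−ln(1 − rB₀/P)/ln(1+r)⌉ = 67 payments (last $37.06); total interest = total paid − $2,030.00 = $647.06.
At $50.00/mo: 51 payments (last $6.56); total interest $476.56.
Payments saved = 67 − 51 = 16.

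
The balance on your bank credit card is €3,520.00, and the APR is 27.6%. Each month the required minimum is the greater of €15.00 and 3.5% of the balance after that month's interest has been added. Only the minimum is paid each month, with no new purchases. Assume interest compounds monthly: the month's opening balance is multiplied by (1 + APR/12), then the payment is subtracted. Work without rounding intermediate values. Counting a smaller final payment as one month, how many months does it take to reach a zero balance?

Monthly rate r = 27.6%/12 = 2.3% = 0.023.
While 3.5% of the post-interest balance exceeds €15.00, each month B ← (B·(1+r))·(1 − 0.035), i.e. B shrinks by the factor (1+r)·0.965 = 0.98719.
This holds for months 1–166. Entering month 167 the balance is €414.41; 3.5% of the post-interest balance is now below €15.00, so the flat €15.00 minimum applies from here.
From month 167 a fixed €15.00 at rate r clears €414.41 in 45 more payments. Total: 166 + 45 = 211 months.

211 months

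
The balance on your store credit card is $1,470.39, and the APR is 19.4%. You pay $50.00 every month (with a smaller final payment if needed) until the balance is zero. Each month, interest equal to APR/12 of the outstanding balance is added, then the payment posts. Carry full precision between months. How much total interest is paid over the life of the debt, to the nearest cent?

$541.13

Monthly rate r = 19.4%/12 = 1.61667% = 0.0161667.
Payoff takes n = ⌈−ln(1 − rB₀/P)/ln(1+r)⌉ = ⌈40.229⌉ = 41 payments; the last is $11.52.
Total paid = 40·$50.00 + $11.52 = $2,011.52.
Total interest = total paid − principal = $2,011.52 − $1,470.39 = $541.13.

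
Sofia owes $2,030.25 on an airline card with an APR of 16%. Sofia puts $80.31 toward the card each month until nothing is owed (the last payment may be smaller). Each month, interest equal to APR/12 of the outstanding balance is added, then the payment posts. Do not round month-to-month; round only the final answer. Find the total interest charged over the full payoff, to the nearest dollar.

$462

Monthly rate r = 16%/12 = 1.33333% = 0.0133333.
Payoff takes n = ⌈−ln(1 − rB₀/P)/ln(1+r)⌉ = ⌈31.036⌉ = 32 payments; the last is $2.94.
Total paid = 31·$80.31 + $2.94 = $2,492.55.
Total interest = total paid − principal = $2,492.55 − $2,030.25 = $462.30.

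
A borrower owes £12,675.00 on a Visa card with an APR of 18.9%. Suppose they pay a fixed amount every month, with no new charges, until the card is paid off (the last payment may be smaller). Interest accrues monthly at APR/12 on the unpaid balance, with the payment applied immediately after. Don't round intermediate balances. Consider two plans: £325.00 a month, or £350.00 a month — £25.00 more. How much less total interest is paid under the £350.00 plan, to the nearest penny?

£888.72

Monthly rate r = 18.9%/12 = 1.575% = 0.01575.
At £325.00/mo: n = ⌈−ln(1 − rB₀/P)/ln(1+r)⌉ = 61 payments (last £310.62); total interest = total paid − £12,675.00 = £7,135.62.
At £350.00/mo: 55 payments (last £21.90); total interest £6,246.90.
Interest saved = £7,135.62 − £6,246.90 = £888.72.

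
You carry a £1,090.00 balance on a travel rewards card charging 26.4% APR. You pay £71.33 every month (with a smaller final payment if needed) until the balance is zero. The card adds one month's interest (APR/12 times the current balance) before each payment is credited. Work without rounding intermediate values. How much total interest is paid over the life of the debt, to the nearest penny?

Monthly rate r = 26.4%/12 = 2.2% = 0.022.
Payoff takes n = ⌈−ln(1 − rB₀/P)/ln(1+r)⌉ = ⌈18.829⌉ = 19 payments; the last is £59.25.
Total paid = 18·£71.33 + £59.25 = £1,343.19.
Total interest = total paid − principal = £1,343.19 − £1,090.00 = £253.19.

£253.19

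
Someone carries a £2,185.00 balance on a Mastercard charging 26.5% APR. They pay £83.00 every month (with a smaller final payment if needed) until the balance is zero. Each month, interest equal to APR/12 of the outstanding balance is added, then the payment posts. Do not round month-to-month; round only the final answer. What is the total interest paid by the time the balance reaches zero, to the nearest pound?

£1,124

Monthly rate r = 26.5%/12 = 2.20833% = 0.0220833.
Payoff takes n = ⌈−ln(1 − rB₀/P)/ln(1+r)⌉ = ⌈39.863⌉ = 40 payments; the last is £71.71.
Total paid = 39·£83.00 + £71.71 = £3,308.71.
Total interest = total paid − principal = £3,308.71 − £2,185.00 = £1,123.71.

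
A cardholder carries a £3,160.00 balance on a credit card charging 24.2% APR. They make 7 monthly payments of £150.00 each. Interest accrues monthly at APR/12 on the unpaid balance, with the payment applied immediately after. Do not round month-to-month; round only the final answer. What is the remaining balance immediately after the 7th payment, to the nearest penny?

£2,518.30

Monthly rate r = 24.2%/12 = 2.01667% = 0.0201667.
Each month: B ← B·(1+r) − £150.00.
Month 1: interest £63.73; balance after payment £3,073.73.
Month 2: interest £61.99; balance after payment £2,985.71.
Month 3: interest £60.21; balance after payment £2,895.93.
Month 4: interest £58.40; balance after payment £2,804.33.
Month 5: interest £56.55; balance after payment £2,710.88.
Month 6: interest £54.67; balance after payment £2,615.55.
Month 7: interest £52.75; balance after payment £2,518.30.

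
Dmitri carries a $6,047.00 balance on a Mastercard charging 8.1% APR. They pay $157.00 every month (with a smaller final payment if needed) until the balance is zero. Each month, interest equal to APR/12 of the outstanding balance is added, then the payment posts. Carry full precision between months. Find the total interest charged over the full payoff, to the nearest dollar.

Monthly rate r = 8.1%/12 = 0.675% = 0.00675.
Payoff takes n = ⌈−ln(1 − rB₀/P)/ln(1+r)⌉ = ⌈44.755⌉ = 45 payments; the last is $118.64.
Total paid = 44·$157.00 + $118.64 = $7,026.64.
Total interest = total paid − principal = $7,026.64 − $6,047.00 = $979.64.

$980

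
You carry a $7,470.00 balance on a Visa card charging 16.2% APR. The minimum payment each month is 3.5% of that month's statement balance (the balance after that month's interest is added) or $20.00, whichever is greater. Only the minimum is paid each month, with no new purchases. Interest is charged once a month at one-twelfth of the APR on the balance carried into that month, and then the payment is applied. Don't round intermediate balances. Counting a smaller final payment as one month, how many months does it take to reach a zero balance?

153 months

Monthly rate r = 16.2%/12 = 1.35% = 0.0135.
While 3.5% of the post-interest balance exceeds $20.00, each month B ← (B·(1+r))·(1 − 0.035), i.e. B shrinks by the factor (1+r)·0.965 = 0.97803.
This holds for months 1–117. Entering month 118 the balance is $555.13; 3.5% of the post-interest balance is now below $20.00, so the flat $20.00 minimum applies from here.
From month 118 a fixed $20.00 at rate r clears $555.13 in 36 more payments. Total: 117 + 36 = 153 months.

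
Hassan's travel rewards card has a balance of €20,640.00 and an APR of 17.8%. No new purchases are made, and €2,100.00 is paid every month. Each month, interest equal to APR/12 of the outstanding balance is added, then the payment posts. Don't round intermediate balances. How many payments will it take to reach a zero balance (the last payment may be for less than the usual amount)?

Monthly rate r = 17.8%/12 = 1.48333% = 0.0148333.
Recurrence: B ← B·(1+r) − €2,100.00.
Month 1: interest €306.16; balance after payment €18,846.16.
Month 2: interest €279.55; balance after payment €17,025.71.
Closed form: n = −ln(1 − rB₀/P)/ln(1+r) = −ln(0.85421)/ln(1.01483) ≈ 10.702, so the balance reaches zero during payment 11.

11 months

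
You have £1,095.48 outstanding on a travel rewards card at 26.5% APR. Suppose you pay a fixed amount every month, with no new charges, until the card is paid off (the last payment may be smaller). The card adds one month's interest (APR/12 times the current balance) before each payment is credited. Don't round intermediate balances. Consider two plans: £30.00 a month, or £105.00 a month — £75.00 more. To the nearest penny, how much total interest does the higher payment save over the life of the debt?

£996.25

Monthly rate r = 26.5%/12 = 2.20833% = 0.0220833.
At £30.00/mo: n = ⌈−ln(1 − rB₀/P)/ln(1+r)⌉ = 76 payments (last £5.14); total interest = total paid − £1,095.48 = £1,159.66.
At £105.00/mo: 12 payments (last £103.89); total interest £163.41.
Interest saved = £1,159.66 − £163.41 = £996.25.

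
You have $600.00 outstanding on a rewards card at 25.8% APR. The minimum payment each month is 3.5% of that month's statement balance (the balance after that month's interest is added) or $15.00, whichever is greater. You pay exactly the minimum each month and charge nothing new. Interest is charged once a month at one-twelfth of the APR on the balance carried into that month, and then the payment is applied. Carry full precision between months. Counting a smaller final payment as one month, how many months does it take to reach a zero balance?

Monthly rate r = 25.8%/12 = 2.15% = 0.0215.
While 3.5% of the post-interest balance exceeds $15.00, each month B ← (B·(1+r))·(1 − 0.035), i.e. B shrinks by the factor (1+r)·0.965 = 0.98575.
This holds for months 1–25. Entering month 26 the balance is $419.08; 3.5% of the post-interest balance is now below $15.00, so the flat $15.00 minimum applies from here.
From month 26 a fixed $15.00 at rate r clears $419.08 in 44 more payments. Total: 25 + 44 = 69 months.

69 months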